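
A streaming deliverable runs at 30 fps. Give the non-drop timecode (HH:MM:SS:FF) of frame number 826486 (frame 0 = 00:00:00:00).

07:39:09:16

826486 ÷ 30 = 27549 full seconds, remainder 16 frames.
27549 s = 7 h 39 min 9 s.
Timecode: 07:39:09:16.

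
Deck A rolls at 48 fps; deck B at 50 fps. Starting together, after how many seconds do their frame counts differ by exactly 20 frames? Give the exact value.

10 seconds

The gap grows by |50 − 48| = 2 frames per second.
Time for a 20-frame gap: 20 ÷ (2) = 10 s.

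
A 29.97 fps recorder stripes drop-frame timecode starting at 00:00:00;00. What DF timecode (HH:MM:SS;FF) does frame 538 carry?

00:00:17;28

Each 10-minute DF block holds 10 × 60 × 30 − 9 × 2 = 17982 frames. 538 ÷ 17982 → 0 full blocks, remainder 538.
Within the partial block the first minute is 1800 frames and each further minute 1798, so 0 further minute boundaries passed. Total skipped labels = 18 × 0 + 2 × 0 = 0.
Non-drop label index = 538 + 0 = 538; at 30 labels/s that is 00:00:17:28, i.e. DF 00:00:17;28.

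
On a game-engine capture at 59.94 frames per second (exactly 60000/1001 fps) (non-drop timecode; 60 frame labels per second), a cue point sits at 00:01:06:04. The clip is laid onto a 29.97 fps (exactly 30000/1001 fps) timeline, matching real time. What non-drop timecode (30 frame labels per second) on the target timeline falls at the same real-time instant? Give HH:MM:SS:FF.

00:01:06:02

Source frame index: (0×3600 + 1×60 + 6) × 60 + 4 = 3964.
Real time: 3964 / (60000/1001) = 991991/15000 s.
Target frame: (991991/15000) × (30000/1001) = 1982.
At 30 labels/s: frame 1982 → 00:01:06:02.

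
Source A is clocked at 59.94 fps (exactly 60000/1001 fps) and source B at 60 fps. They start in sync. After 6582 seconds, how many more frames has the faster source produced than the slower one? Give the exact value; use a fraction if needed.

394920/1001 frames

A emits 60000/1001 × 6582 = 394920000/1001 frames; B emits 60 × 6582 = 394920.
Difference = 394920/1001 frames (≈ 394.5255); B is ahead of A.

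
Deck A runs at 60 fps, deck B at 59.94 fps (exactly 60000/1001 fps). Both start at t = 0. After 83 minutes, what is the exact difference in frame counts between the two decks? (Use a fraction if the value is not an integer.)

298800/1001 frames

83 min = 4980 s.
A emits 60 × 4980 = 298800 frames; B emits 60000/1001 × 4980 = 298800000/1001.
Difference = 298800/1001 frames (≈ 298.5015); B is behind A.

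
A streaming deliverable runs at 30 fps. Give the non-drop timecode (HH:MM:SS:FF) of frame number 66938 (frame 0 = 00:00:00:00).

00:37:11:08

66938 ÷ 30 = 2231 full seconds, remainder 8 frames.
2231 s = 0 h 37 min 11 s.
Timecode: 00:37:11:08.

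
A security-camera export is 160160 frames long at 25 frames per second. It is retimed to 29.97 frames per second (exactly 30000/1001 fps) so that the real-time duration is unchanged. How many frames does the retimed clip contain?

192000 frames

Target frames = source frames × (target rate / source rate) = 160160 × (30000/1001)/(25) = 160160 × 1200/1001 = 192000.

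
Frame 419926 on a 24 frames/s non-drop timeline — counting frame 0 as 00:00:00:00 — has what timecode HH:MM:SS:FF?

04:51:36:22

419926 ÷ 24 = 17496 full seconds, remainder 22 frames.
17496 s = 4 h 51 min 36 s.
Timecode: 04:51:36:22.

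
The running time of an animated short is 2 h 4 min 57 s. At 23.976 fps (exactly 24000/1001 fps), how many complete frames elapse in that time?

179748 frames

2 h 4 min 57 s = 7497 s.
Frames = 7497 × 24000/1001 = 25704000/143 ≈ 179748.2517.
Complete frames: 179748.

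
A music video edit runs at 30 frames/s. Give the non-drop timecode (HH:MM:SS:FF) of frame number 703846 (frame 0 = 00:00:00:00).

703846 ÷ 30 = 23461 full seconds, remainder 16 frames.
23461 s = 6 h 31 min 1 s.
Timecode: 06:31:01:16.

06:31:01:16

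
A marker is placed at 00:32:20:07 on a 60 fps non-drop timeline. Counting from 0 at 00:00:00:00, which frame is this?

frame 116407

Total seconds to the label: (0 × 3600 + 32 × 60 + 20) = 1940.
Frame index = 1940 × 60 + 7 = 116407.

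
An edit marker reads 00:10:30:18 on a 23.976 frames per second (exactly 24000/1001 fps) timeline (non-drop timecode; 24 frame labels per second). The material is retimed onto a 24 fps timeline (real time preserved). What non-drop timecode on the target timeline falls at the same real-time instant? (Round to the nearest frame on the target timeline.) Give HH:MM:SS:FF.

Source frame index: (0×3600 + 10×60 + 30) × 24 + 18 = 15138.
Real time: 15138 / (24000/1001) = 2525523/4000 s.
Target frame: (2525523/4000) × (24) = 7576569/500 ≈ 15153.138 → 15153.
At 24 labels/s: frame 15153 → 00:10:31:09.

00:10:31:09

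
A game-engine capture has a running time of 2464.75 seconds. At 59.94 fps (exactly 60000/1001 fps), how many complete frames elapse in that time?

147737 frames

Frames = 2464.75 × 60000/1001 = 147885000/1001 ≈ 147737.2627.
Complete frames: 147737.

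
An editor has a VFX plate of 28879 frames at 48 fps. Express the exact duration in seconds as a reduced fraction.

28879/48 seconds

Running time = 28879 ÷ (48) = 28879 × 1/48 = 28879/48 s.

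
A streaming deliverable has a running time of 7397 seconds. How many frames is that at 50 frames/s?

369850 frames

Frames = 7397 × 50 = 369850.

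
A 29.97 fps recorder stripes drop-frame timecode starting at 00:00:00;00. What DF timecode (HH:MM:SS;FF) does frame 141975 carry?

01:18:57;07

Ten DF minutes hold 17982 frames, so frame 141975 lies in block 7 (frames 125874–143855) with 16101 frames into that block.
The block's first minute is 1800 frames and the rest 1798 each; 16101 frames reaches minute 8, so 7 × 18 + 8 × 2 = 142 labels have been skipped so far.
Adding those back, label number 141975 + 142 = 142117 at 30 labels/s is 4737 s + 7 f = 1 h 18 min 57 s frame 7, i.e. 01:18:57;07.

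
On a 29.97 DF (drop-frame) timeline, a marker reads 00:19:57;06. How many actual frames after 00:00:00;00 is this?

Complete 10-minute blocks: 1, each 17982 frames → 17982.
Remaining 9 whole minutes in the current block: 1800 + 8 × 1798 = 16184 frames.
Within the current minute: 57 × 30 + 6 − 2 = 1714 (labels ;00/;01 skipped at this minute). Total = 17982 + 16184 + 1714 = 35880.

35880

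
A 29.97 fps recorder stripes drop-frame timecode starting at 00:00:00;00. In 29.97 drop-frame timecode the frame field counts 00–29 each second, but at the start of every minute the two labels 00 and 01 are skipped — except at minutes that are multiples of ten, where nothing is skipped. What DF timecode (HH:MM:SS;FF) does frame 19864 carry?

00:11:02;24

Each 10-minute DF block holds 10 × 60 × 30 − 9 × 2 = 17982 frames. 19864 ÷ 17982 → 1 full block, remainder 1882.
Within the partial block the first minute is 1800 frames and each further minute 1798, so 1 further minute boundary passed. Total skipped labels = 18 × 1 + 2 × 1 = 20.
Non-drop label index = 19864 + 20 = 19884; at 30 labels/s that is 00:11:02:24, i.e. DF 00:11:02;24.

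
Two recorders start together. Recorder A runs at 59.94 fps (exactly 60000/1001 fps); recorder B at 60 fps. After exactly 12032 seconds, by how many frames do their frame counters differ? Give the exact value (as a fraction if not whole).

721920/1001 frames

A emits 60000/1001 × 12032 = 721920000/1001 frames; B emits 60 × 12032 = 721920.
Difference = 721920/1001 frames (≈ 721.1988); B is ahead of A.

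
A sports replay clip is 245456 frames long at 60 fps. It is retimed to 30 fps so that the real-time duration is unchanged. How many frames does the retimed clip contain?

Target frames = source frames × (target rate / source rate) = 245456 × (30)/(60) = 245456 × 1/2 = 122728.

122728 frames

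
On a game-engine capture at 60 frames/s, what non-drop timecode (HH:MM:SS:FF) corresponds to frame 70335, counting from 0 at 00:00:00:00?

70335 ÷ 60 = 1172 full seconds, remainder 15 frames.
1172 s = 0 h 19 min 32 s.
Timecode: 00:19:32:15.

00:19:32:15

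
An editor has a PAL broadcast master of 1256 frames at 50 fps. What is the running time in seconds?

25.12 seconds

Running time = 1256 / (50) = 25.12 s.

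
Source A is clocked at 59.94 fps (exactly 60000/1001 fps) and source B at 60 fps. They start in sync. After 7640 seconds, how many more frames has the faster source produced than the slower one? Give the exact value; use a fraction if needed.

A emits 60000/1001 × 7640 = 458400000/1001 frames; B emits 60 × 7640 = 458400.
Difference = 458400/1001 frames (≈ 457.9421); B is ahead of A.

458400/1001 frames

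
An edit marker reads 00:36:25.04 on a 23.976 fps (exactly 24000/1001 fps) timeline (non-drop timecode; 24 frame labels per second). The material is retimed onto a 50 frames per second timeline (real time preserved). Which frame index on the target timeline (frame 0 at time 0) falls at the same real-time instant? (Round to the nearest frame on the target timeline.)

Source frame index: (0×3600 + 36×60 + 25) × 24 + 4 = 52444.
Real time: 52444 / (24000/1001) = 13124111/6000 s.
Target frame: (13124111/6000) × (50) = 13124111/120 ≈ 109367.592 → 109368.

frame 109368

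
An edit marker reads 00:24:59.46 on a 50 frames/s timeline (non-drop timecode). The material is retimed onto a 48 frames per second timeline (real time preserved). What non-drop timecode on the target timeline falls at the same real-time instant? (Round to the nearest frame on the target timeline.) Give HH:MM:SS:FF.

00:24:59:44

Source frame index: (0×3600 + 24×60 + 59) × 50 + 46 = 74996.
Real time: 74996 / (50) = 37498/25 s.
Target frame: (37498/25) × (48) = 1799904/25 ≈ 71996.160 → 71996.
At 48 labels/s: frame 71996 → 00:24:59:44.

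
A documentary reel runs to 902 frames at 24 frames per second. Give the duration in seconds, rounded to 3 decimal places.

Running time = 902 × 1/24 = 451/12 s ≈ 37.583 s.

37.583 seconds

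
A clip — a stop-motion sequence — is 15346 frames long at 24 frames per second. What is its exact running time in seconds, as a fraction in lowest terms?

Running time = 15346 ÷ (24) = 15346 × 1/24 = 7673/12 s.

7673/12 seconds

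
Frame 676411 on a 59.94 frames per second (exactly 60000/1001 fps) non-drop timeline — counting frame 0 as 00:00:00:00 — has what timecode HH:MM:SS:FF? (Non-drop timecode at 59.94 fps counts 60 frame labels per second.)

03:07:53:31

676411 ÷ 60 = 11273 full seconds, remainder 31 frames.
11273 s = 3 h 7 min 53 s.
Timecode: 03:07:53:31.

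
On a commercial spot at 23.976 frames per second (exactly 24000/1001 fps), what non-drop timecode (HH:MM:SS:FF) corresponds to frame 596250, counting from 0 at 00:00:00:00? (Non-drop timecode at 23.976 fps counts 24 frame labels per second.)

596250 ÷ 24 = 24843 full seconds, remainder 18 frames.
24843 s = 6 h 54 min 3 s.
Timecode: 06:54:03:18.

06:54:03:18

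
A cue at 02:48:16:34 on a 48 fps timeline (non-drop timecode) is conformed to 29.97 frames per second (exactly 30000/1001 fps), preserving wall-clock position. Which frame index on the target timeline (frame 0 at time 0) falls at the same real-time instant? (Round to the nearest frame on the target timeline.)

frame 302599

Source frame index: (2×3600 + 48×60 + 16) × 48 + 34 = 484642.
Real time: 484642 / (48) = 242321/24 s.
Target frame: (242321/24) × (30000/1001) = 302901250/1001 ≈ 302598.651 → 302599.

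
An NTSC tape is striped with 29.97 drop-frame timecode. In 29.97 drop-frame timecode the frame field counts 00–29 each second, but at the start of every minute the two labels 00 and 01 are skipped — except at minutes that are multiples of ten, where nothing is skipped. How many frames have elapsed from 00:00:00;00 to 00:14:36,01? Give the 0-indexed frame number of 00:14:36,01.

26255

As if non-drop at 30 labels/s: (0 × 3600 + 14 × 60 + 36) × 30 + 1 = 26281.
Minute boundaries passed: 14; those not divisible by 10: 14 − 1 = 13; dropped labels = 2 × 13 = 26.
Actual frame index = 26281 − 26 = 26255.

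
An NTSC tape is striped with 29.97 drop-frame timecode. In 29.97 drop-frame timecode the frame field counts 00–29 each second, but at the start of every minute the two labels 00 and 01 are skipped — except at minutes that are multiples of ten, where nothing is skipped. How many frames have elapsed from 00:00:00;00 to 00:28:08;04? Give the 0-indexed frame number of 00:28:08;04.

50592

As if non-drop at 30 labels/s: (0 × 3600 + 28 × 60 + 8) × 30 + 4 = 50644.
Minute boundaries passed: 28; those not divisible by 10: 28 − 2 = 26; dropped labels = 2 × 26 = 52.
Actual frame index = 50644 − 52 = 50592.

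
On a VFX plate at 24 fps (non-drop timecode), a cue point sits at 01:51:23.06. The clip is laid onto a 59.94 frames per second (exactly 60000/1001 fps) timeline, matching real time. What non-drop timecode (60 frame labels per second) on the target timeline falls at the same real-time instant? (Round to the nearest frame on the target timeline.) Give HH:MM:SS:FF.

Source frame index: (1×3600 + 51×60 + 23) × 24 + 6 = 160398.
Real time: 160398 / (24) = 26733/4 s.
Target frame: (26733/4) × (60000/1001) = 57285000/143 ≈ 400594.406 → 400594.
At 60 labels/s: frame 400594 → 01:51:16:34.

01:51:16:34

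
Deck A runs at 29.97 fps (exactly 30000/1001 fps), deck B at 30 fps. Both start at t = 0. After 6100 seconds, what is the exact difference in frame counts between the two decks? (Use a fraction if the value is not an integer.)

A emits 30000/1001 × 6100 = 183000000/1001 frames; B emits 30 × 6100 = 183000.
Difference = 183000/1001 frames (≈ 182.8172); B is ahead of A.

183000/1001 frames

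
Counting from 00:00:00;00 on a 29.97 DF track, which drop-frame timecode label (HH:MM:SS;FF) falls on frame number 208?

Ten DF minutes hold 17982 frames, so frame 208 lies in block 0 (frames 0–17981) with 208 frames into that block.
The block's first minute is 1800 frames and the rest 1798 each; 208 frames reaches minute 0, so 0 × 18 + 0 × 2 = 0 labels have been skipped so far.
Adding those back, label number 208 + 0 = 208 at 30 labels/s is 6 s + 28 f = 0 h 0 min 6 s frame 28, i.e. 00:00:06;28.

00:00:06;28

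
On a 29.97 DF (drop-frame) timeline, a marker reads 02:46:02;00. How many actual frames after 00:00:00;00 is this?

298560

Complete 10-minute blocks: 16, each 17982 frames → 287712.
Remaining 6 whole minutes in the current block: 1800 + 5 × 1798 = 10790 frames.
Within the current minute: 2 × 30 + 0 − 2 = 58 (labels ;00/;01 skipped at this minute). Total = 287712 + 10790 + 58 = 298560.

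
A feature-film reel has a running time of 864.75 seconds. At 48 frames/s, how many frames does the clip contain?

41508 frames

Frames = 864.75 × 48 = 41508.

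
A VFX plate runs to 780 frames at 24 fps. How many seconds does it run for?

Running time = 780 / (24) = 32.5 s.

32.5 seconds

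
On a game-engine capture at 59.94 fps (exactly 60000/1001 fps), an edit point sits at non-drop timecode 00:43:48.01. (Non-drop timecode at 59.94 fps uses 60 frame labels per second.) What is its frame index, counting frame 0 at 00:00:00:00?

Total seconds to the label: (0 × 3600 + 43 × 60 + 48) = 2628.
Frame index = 2628 × 60 + 1 = 157681.

frame 157681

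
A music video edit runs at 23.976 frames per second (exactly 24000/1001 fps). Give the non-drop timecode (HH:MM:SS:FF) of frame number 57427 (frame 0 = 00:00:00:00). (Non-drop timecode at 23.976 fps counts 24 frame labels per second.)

57427 ÷ 24 = 2392 full seconds, remainder 19 frames.
2392 s = 0 h 39 min 52 s.
Timecode: 00:39:52:19.

00:39:52:19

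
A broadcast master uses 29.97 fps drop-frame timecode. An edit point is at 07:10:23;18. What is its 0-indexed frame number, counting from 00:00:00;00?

As if non-drop at 30 labels/s: (7 × 3600 + 10 × 60 + 23) × 30 + 18 = 774708.
Minute boundaries passed: 430; those not divisible by 10: 430 − 43 = 387; dropped labels = 2 × 387 = 774.
Actual frame index = 774708 − 774 = 773934.

773934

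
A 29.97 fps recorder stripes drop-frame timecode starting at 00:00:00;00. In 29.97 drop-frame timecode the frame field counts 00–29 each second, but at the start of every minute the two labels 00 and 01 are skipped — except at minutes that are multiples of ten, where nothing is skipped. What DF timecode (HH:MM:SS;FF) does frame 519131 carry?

04:48:41;21

Each 10-minute DF block holds 10 × 60 × 30 − 9 × 2 = 17982 frames. 519131 ÷ 17982 → 28 full blocks, remainder 15635.
Within the partial block the first minute is 1800 frames and each further minute 1798, so 8 further minute boundaries passed. Total skipped labels = 18 × 28 + 2 × 8 = 520.
Non-drop label index = 519131 + 520 = 519651; at 30 labels/s that is 04:48:41:21, i.e. DF 04:48:41;21.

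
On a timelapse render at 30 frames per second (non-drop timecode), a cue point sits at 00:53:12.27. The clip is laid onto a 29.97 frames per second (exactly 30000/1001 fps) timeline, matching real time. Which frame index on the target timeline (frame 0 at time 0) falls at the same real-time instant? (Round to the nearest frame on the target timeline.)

frame 95691

Source frame index: (0×3600 + 53×60 + 12) × 30 + 27 = 95787.
Real time: 95787 / (30) = 31929/10 s.
Target frame: (31929/10) × (30000/1001) = 95787000/1001 ≈ 95691.309 → 95691.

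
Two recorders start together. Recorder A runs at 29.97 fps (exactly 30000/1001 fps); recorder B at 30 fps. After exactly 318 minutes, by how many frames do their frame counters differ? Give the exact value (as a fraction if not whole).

318 min = 19080 s.
A emits 30000/1001 × 19080 = 572400000/1001 frames; B emits 30 × 19080 = 572400.
Difference = 572400/1001 frames (≈ 571.8282); B is ahead of A.

572400/1001 frames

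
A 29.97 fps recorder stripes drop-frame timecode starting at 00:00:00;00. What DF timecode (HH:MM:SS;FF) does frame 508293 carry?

Each 10-minute DF block holds 10 × 60 × 30 − 9 × 2 = 17982 frames. 508293 ÷ 17982 → 28 full blocks, remainder 4797.
Within the partial block the first minute is 1800 frames and each further minute 1798, so 2 further minute boundaries passed. Total skipped labels = 18 × 28 + 2 × 2 = 508.
Non-drop label index = 508293 + 508 = 508801; at 30 labels/s that is 04:42:40:01, i.e. DF 04:42:40;01.

04:42:40;01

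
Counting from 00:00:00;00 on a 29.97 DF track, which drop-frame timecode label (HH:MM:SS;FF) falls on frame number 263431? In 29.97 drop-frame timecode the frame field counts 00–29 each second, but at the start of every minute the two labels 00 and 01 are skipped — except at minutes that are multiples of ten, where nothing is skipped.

Ten DF minutes hold 17982 frames, so frame 263431 lies in block 14 (frames 251748–269729) with 11683 frames into that block.
The block's first minute is 1800 frames and the rest 1798 each; 11683 frames reaches minute 6, so 14 × 18 + 6 × 2 = 264 labels have been skipped so far.
Adding those back, label number 263431 + 264 = 263695 at 30 labels/s is 8789 s + 25 f = 2 h 26 min 29 s frame 25, i.e. 02:26:29;25.

02:26:29;25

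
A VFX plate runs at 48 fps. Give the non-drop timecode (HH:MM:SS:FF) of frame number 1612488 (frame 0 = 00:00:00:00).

09:19:53:24

1612488 ÷ 48 = 33593 full seconds, remainder 24 frames.
33593 s = 9 h 19 min 53 s.
Timecode: 09:19:53:24.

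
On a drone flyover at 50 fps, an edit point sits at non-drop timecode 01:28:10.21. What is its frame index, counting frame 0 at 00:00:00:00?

Total seconds to the label: (1 × 3600 + 28 × 60 + 10) = 5290.
Frame index = 5290 × 50 + 21 = 264521.

264521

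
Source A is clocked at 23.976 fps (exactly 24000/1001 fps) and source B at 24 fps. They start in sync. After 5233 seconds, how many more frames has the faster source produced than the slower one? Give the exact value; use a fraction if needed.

125592/1001 frames

A emits 24000/1001 × 5233 = 125592000/1001 frames; B emits 24 × 5233 = 125592.
Difference = 125592/1001 frames (≈ 125.4665); B is ahead of A.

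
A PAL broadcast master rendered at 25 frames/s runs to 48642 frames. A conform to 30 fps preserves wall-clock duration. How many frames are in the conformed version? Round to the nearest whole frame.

58370 frames

Frames at target rate = 48642 × (30) / (25) = 291852/5 ≈ 58370.400.
Nearest whole frame: 58370.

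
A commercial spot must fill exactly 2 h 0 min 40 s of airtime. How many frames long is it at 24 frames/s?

2 h 0 min 40 s = 7240 s.
Frames = 7240 × 24 = 173760.

173760 frames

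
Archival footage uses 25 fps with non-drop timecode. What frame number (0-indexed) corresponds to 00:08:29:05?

12730

Total seconds to the label: (0 × 3600 + 8 × 60 + 29) = 509.
Frame index = 509 × 25 + 5 = 12730.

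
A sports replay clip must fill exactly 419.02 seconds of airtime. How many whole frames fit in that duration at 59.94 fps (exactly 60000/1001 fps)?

25116 frames

Frames = 419.02 × 60000/1001 = 3591600/143 ≈ 25116.0839.
Complete frames: 25116.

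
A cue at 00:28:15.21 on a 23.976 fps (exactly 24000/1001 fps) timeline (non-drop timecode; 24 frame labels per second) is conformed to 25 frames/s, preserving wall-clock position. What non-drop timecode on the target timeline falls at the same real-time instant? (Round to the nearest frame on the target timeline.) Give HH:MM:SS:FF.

00:28:17:14

Source frame index: (0×3600 + 28×60 + 15) × 24 + 21 = 40701.
Real time: 40701 / (24000/1001) = 13580567/8000 s.
Target frame: (13580567/8000) × (25) = 13580567/320 ≈ 42439.272 → 42439.
At 25 labels/s: frame 42439 → 00:28:17:14.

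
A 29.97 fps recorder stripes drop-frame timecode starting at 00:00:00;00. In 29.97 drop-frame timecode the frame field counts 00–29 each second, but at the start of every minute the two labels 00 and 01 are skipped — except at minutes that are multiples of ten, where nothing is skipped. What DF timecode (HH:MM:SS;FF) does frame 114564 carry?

01:03:42;18

Each 10-minute DF block holds 10 × 60 × 30 − 9 × 2 = 17982 frames. 114564 ÷ 17982 → 6 full blocks, remainder 6672.
Within the partial block the first minute is 1800 frames and each further minute 1798, so 3 further minute boundaries passed. Total skipped labels = 18 × 6 + 2 × 3 = 114.
Non-drop label index = 114564 + 114 = 114678; at 30 labels/s that is 01:03:42:18, i.e. DF 01:03:42;18.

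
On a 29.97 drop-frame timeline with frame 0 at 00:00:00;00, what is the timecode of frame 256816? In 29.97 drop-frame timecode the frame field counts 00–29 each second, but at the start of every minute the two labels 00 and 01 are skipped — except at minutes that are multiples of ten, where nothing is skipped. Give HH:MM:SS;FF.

Ten DF minutes hold 17982 frames, so frame 256816 lies in block 14 (frames 251748–269729) with 5068 frames into that block.
The block's first minute is 1800 frames and the rest 1798 each; 5068 frames reaches minute 2, so 14 × 18 + 2 × 2 = 256 labels have been skipped so far.
Adding those back, label number 256816 + 256 = 257072 at 30 labels/s is 8569 s + 2 f = 2 h 22 min 49 s frame 2, i.e. 02:22:49;02.

02:22:49;02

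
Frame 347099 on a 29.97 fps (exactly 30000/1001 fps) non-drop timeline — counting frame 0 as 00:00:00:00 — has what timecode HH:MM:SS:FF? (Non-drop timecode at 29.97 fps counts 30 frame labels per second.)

347099 ÷ 30 = 11569 full seconds, remainder 29 frames.
11569 s = 3 h 12 min 49 s.
Timecode: 03:12:49:29.

03:12:49:29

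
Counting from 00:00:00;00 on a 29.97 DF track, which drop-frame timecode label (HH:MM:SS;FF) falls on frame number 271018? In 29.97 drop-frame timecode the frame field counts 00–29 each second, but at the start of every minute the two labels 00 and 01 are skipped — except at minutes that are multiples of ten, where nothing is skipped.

Ten DF minutes hold 17982 frames, so frame 271018 lies in block 15 (frames 269730–287711) with 1288 frames into that block.
The block's first minute is 1800 frames and the rest 1798 each; 1288 frames reaches minute 0, so 15 × 18 + 0 × 2 = 270 labels have been skipped so far.
Adding those back, label number 271018 + 270 = 271288 at 30 labels/s is 9042 s + 28 f = 2 h 30 min 42 s frame 28, i.e. 02:30:42;28.

02:30:42;28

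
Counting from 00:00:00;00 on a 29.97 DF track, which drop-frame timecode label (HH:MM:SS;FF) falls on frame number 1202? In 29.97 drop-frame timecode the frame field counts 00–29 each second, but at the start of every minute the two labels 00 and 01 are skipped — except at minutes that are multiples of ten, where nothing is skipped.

Ten DF minutes hold 17982 frames, so frame 1202 lies in block 0 (frames 0–17981) with 1202 frames into that block.
The block's first minute is 1800 frames and the rest 1798 each; 1202 frames reaches minute 0, so 0 × 18 + 0 × 2 = 0 labels have been skipped so far.
Adding those back, label number 1202 + 0 = 1202 at 30 labels/s is 40 s + 2 f = 0 h 0 min 40 s frame 2, i.e. 00:00:40;02.

00:00:40;02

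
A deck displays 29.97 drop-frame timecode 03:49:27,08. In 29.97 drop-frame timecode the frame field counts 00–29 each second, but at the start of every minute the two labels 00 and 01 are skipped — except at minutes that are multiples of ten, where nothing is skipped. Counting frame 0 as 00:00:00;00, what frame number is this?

Complete 10-minute blocks: 22, each 17982 frames → 395604.
Remaining 9 whole minutes in the current block: 1800 + 8 × 1798 = 16184 frames.
Within the current minute: 27 × 30 + 8 − 2 = 816 (labels ;00/;01 skipped at this minute). Total = 395604 + 16184 + 816 = 412604.

412604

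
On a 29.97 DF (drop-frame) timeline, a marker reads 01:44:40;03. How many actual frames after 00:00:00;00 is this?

Complete 10-minute blocks: 10, each 17982 frames → 179820.
Remaining 4 whole minutes in the current block: 1800 + 3 × 1798 = 7194 frames.
Within the current minute: 40 × 30 + 3 − 2 = 1201 (labels ;00/;01 skipped at this minute). Total = 179820 + 7194 + 1201 = 188215.

188215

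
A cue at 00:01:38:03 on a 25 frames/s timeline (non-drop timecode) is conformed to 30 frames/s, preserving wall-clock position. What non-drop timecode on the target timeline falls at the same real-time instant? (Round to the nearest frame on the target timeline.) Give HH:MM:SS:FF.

Source frame index: (0×3600 + 1×60 + 38) × 25 + 3 = 2453.
Real time: 2453 / (25) = 2453/25 s.
Target frame: (2453/25) × (30) = 14718/5 ≈ 2943.600 → 2944.
At 30 labels/s: frame 2944 → 00:01:38:04.

00:01:38:04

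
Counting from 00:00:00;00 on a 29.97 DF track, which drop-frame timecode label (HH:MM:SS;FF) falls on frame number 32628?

Each 10-minute DF block holds 10 × 60 × 30 − 9 × 2 = 17982 frames. 32628 ÷ 17982 → 1 full block, remainder 14646.
Within the partial block the first minute is 1800 frames and each further minute 1798, so 8 further minute boundaries passed. Total skipped labels = 18 × 1 + 2 × 8 = 34.
Non-drop label index = 32628 + 34 = 32662; at 30 labels/s that is 00:18:08:22, i.e. DF 00:18:08;22.

00:18:08;22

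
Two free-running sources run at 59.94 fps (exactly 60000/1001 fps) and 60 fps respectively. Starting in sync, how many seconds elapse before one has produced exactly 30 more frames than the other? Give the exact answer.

500.5 seconds

The gap grows by |60 − 60000/1001| = 60/1001 frames per second.
Time for a 30-frame gap: 30 ÷ (60/1001) = 500.5 s.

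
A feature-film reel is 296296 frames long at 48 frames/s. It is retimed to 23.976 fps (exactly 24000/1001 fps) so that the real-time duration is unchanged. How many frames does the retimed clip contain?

Target frames = source frames × (target rate / source rate) = 296296 × (24000/1001)/(48) = 296296 × 500/1001 = 148000.

148000 frames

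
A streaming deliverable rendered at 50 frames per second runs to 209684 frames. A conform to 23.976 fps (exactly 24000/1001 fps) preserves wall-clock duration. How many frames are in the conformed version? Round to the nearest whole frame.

Frames at target rate = 209684 × (24000/1001) / (50) = 100648320/1001 ≈ 100547.772.
Nearest whole frame: 100548.

100548 frames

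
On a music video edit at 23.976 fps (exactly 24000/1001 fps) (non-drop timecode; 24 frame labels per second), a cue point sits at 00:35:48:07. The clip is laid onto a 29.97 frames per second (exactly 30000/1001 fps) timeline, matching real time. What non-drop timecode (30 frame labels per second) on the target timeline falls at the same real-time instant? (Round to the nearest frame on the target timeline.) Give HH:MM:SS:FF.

Source frame index: (0×3600 + 35×60 + 48) × 24 + 7 = 51559.
Real time: 51559 / (24000/1001) = 51610559/24000 s.
Target frame: (51610559/24000) × (30000/1001) = 257795/4 ≈ 64448.750 → 64449.
At 30 labels/s: frame 64449 → 00:35:48:09.

00:35:48:09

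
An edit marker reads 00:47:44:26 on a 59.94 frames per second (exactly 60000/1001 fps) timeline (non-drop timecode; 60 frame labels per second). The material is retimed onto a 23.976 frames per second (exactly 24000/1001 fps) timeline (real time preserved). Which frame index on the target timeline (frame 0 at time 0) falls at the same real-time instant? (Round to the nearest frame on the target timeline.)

frame 68746

Source frame index: (0×3600 + 47×60 + 44) × 60 + 26 = 171866.
Real time: 171866 / (60000/1001) = 86018933/30000 s.
Target frame: (86018933/30000) × (24000/1001) = 343732/5 ≈ 68746.400 → 68746.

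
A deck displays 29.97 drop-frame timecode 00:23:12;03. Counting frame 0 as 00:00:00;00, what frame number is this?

As if non-drop at 30 labels/s: (0 × 3600 + 23 × 60 + 12) × 30 + 3 = 41763.
Minute boundaries passed: 23; those not divisible by 10: 23 − 2 = 21; dropped labels = 2 × 21 = 42.
Actual frame index = 41763 − 42 = 41721.

41721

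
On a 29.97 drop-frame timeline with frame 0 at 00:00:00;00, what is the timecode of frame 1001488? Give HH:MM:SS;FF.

Each 10-minute DF block holds 10 × 60 × 30 − 9 × 2 = 17982 frames. 1001488 ÷ 17982 → 55 full blocks, remainder 12478.
Within the partial block the first minute is 1800 frames and each further minute 1798, so 6 further minute boundaries passed. Total skipped labels = 18 × 55 + 2 × 6 = 1002.
Non-drop label index = 1001488 + 1002 = 1002490; at 30 labels/s that is 09:16:56:10, i.e. DF 09:16:56;10.

09:16:56;10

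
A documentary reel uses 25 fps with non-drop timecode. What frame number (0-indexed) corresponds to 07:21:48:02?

Total seconds to the label: (7 × 3600 + 21 × 60 + 48) = 26508.
Frame index = 26508 × 25 + 2 = 662702.

662702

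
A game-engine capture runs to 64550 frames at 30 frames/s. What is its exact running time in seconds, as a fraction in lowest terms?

6455/3 seconds

Running time = 64550 ÷ (30) = 64550 × 1/30 = 6455/3 s.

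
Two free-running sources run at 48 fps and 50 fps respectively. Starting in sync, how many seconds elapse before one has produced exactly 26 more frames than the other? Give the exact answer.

The gap grows by |50 − 48| = 2 frames per second.
Time for a 26-frame gap: 26 ÷ (2) = 13 s.

13 seconds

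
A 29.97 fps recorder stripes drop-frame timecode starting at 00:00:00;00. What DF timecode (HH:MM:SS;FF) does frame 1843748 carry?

17:05:19;24

Ten DF minutes hold 17982 frames, so frame 1843748 lies in block 102 (frames 1834164–1852145) with 9584 frames into that block.
The block's first minute is 1800 frames and the rest 1798 each; 9584 frames reaches minute 5, so 102 × 18 + 5 × 2 = 1846 labels have been skipped so far.
Adding those back, label number 1843748 + 1846 = 1845594 at 30 labels/s is 61519 s + 24 f = 17 h 5 min 19 s frame 24, i.e. 17:05:19;24.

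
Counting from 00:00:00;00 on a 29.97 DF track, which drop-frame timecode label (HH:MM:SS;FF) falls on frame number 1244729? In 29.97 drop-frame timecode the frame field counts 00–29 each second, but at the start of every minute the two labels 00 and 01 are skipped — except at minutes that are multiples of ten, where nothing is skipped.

11:32:12;15

Each 10-minute DF block holds 10 × 60 × 30 − 9 × 2 = 17982 frames. 1244729 ÷ 17982 → 69 full blocks, remainder 3971.
Within the partial block the first minute is 1800 frames and each further minute 1798, so 2 further minute boundaries passed. Total skipped labels = 18 × 69 + 2 × 2 = 1246.
Non-drop label index = 1244729 + 1246 = 1245975; at 30 labels/s that is 11:32:12:15, i.e. DF 11:32:12;15.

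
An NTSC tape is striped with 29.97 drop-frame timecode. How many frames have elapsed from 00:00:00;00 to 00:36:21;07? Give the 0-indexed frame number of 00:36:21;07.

65371

As if non-drop at 30 labels/s: (0 × 3600 + 36 × 60 + 21) × 30 + 7 = 65437.
Minute boundaries passed: 36; those not divisible by 10: 36 − 3 = 33; dropped labels = 2 × 33 = 66.
Actual frame index = 65437 − 66 = 65371.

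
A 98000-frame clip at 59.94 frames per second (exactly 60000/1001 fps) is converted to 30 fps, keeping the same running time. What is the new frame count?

Target frames = source frames × (target rate / source rate) = 98000 × (30)/(60000/1001) = 98000 × 1001/2000 = 49049.

49049 frames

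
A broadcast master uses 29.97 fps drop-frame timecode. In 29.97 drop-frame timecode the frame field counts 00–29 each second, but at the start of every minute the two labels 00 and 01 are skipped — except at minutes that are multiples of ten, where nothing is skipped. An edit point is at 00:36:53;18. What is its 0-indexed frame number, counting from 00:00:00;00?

66342

As if non-drop at 30 labels/s: (0 × 3600 + 36 × 60 + 53) × 30 + 18 = 66408.
Minute boundaries passed: 36; those not divisible by 10: 36 − 3 = 33; dropped labels = 2 × 33 = 66.
Actual frame index = 66408 − 66 = 66342.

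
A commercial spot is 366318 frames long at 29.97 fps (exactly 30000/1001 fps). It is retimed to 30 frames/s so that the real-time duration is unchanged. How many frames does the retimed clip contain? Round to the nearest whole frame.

366684 frames

Frames at target rate = 366318 × (30) / (30000/1001) = 183342159/500 ≈ 366684.318.
Nearest whole frame: 366684.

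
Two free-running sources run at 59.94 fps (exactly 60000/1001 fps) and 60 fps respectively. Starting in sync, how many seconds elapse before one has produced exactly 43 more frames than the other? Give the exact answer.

The gap grows by |60 − 60000/1001| = 60/1001 frames per second.
Time for a 43-frame gap: 43 ÷ (60/1001) = 43043/60 s.

43043/60 seconds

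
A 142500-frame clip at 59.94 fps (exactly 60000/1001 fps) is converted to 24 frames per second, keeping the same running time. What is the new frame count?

57057 frames

Target frames = source frames × (target rate / source rate) = 142500 × (24)/(60000/1001) = 142500 × 1001/2500 = 57057.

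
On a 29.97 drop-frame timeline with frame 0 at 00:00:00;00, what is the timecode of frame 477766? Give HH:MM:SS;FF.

04:25:41;14

Ten DF minutes hold 17982 frames, so frame 477766 lies in block 26 (frames 467532–485513) with 10234 frames into that block.
The block's first minute is 1800 frames and the rest 1798 each; 10234 frames reaches minute 5, so 26 × 18 + 5 × 2 = 478 labels have been skipped so far.
Adding those back, label number 477766 + 478 = 478244 at 30 labels/s is 15941 s + 14 f = 4 h 25 min 41 s frame 14, i.e. 04:25:41;14.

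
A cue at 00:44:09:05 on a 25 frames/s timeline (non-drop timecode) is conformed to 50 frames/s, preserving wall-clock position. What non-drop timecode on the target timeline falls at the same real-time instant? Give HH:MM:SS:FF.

Source frame index: (0×3600 + 44×60 + 9) × 25 + 5 = 66230.
Real time: 66230 / (25) = 13246/5 s.
Target frame: (13246/5) × (50) = 132460.
At 50 labels/s: frame 132460 → 00:44:09:10.

00:44:09:10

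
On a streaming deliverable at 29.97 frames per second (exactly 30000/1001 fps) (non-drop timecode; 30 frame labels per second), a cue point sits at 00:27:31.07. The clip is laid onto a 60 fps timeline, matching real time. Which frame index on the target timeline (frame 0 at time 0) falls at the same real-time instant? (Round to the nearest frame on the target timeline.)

frame 99173

Source frame index: (0×3600 + 27×60 + 31) × 30 + 7 = 49537.
Real time: 49537 / (30000/1001) = 49586537/30000 s.
Target frame: (49586537/30000) × (60) = 49586537/500 ≈ 99173.074 → 99173.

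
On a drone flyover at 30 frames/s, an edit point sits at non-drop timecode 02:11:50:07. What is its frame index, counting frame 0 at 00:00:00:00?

237307

Total seconds to the label: (2 × 3600 + 11 × 60 + 50) = 7910.
Frame index = 7910 × 30 + 7 = 237307.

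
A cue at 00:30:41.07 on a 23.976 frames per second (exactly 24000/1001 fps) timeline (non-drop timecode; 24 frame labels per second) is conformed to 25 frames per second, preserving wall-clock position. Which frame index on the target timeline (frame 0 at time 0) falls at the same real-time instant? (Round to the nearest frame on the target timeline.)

Source frame index: (0×3600 + 30×60 + 41) × 24 + 7 = 44191.
Real time: 44191 / (24000/1001) = 44235191/24000 s.
Target frame: (44235191/24000) × (25) = 44235191/960 ≈ 46078.324 → 46078.

frame 46078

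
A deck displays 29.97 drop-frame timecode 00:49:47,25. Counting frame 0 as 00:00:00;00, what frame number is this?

Complete 10-minute blocks: 4, each 17982 frames → 71928.
Remaining 9 whole minutes in the current block: 1800 + 8 × 1798 = 16184 frames.
Within the current minute: 47 × 30 + 25 − 2 = 1433 (labels ;00/;01 skipped at this minute). Total = 71928 + 16184 + 1433 = 89545.

89545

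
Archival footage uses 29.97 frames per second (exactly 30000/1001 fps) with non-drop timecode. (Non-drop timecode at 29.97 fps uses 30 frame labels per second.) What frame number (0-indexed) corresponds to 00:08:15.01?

frame 14851

Total seconds to the label: (0 × 3600 + 8 × 60 + 15) = 495.
Frame index = 495 × 30 + 1 = 14851.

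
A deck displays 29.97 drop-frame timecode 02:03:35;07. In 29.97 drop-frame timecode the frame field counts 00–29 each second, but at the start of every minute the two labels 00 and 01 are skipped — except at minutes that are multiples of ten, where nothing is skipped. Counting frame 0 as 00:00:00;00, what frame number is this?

222235

Complete 10-minute blocks: 12, each 17982 frames → 215784.
Remaining 3 whole minutes in the current block: 1800 + 2 × 1798 = 5396 frames.
Within the current minute: 35 × 30 + 7 − 2 = 1055 (labels ;00/;01 skipped at this minute). Total = 215784 + 5396 + 1055 = 222235.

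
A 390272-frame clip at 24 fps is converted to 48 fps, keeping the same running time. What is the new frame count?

780544 frames

Frames at target rate = 390272 × (48) / (24) = 780544.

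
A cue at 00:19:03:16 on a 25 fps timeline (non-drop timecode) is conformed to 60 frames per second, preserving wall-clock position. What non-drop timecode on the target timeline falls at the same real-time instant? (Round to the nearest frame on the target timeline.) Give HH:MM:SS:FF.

Source frame index: (0×3600 + 19×60 + 3) × 25 + 16 = 28591.
Real time: 28591 / (25) = 28591/25 s.
Target frame: (28591/25) × (60) = 343092/5 ≈ 68618.400 → 68618.
At 60 labels/s: frame 68618 → 00:19:03:38.

00:19:03:38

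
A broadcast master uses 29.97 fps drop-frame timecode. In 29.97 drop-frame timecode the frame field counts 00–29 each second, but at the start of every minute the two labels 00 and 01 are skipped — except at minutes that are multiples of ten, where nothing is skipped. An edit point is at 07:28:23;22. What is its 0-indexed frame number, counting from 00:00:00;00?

806304

As if non-drop at 30 labels/s: (7 × 3600 + 28 × 60 + 23) × 30 + 22 = 807112.
Minute boundaries passed: 448; those not divisible by 10: 448 − 44 = 404; dropped labels = 2 × 404 = 808.
Actual frame index = 807112 − 808 = 806304.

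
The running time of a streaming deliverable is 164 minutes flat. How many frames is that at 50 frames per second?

164 min = 9840 s.
Frames = 9840 × 50 = 492000.

492000 frames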